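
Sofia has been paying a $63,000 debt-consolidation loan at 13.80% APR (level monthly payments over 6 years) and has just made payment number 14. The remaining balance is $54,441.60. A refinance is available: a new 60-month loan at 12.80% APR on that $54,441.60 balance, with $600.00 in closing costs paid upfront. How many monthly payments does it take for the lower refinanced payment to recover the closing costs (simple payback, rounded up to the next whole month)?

11 months

Current payment = 63,000 × 13.8%/12 / (1 − (1+0.0115000)^−72) = $1,291.42.
Refinanced payment = 54,441.60 × 0.0106667 / (1 − (1+0.0106667)^−60) = $1,233.15.
Monthly savings = $1,291.42 − $1,233.15 = $58.27.
Break-even = $600.00 / $58.27 = 10.30 → 11 months.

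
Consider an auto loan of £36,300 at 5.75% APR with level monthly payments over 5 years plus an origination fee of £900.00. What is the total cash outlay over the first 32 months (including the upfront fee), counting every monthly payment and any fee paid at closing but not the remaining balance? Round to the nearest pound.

At 5.75% the monthly rate is 0.0047917, so the payment is 36,300 × 0.0047917 / (1 − 1.0047917^−60) = £697.57.
Total outlay = 32 × £697.57 + £900.00 = £23,222.24.

£23,222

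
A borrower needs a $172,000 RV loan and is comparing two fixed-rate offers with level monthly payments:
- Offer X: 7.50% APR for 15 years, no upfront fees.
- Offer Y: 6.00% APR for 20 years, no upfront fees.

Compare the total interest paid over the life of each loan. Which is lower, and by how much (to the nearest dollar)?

Offer X by $8,740

Offer X: monthly rate = 7.5%/12 = 0.0062500; payment = 172,000 × 0.0062500 / (1 − (1+0.0062500)^−180) = $1,594.46.
Total interest on Offer X = 180 × $1,594.46 − $172,000 = $115,002.80.
Offer Y: monthly rate = 6%/12 = 0.0050000; payment = 172,000 × 0.0050000 / (1 − (1+0.0050000)^−240) = $1,232.26.
Total interest on Offer Y = 240 × $1,232.26 − $172,000 = $123,742.40.
Offer X is lower by $8,739.60.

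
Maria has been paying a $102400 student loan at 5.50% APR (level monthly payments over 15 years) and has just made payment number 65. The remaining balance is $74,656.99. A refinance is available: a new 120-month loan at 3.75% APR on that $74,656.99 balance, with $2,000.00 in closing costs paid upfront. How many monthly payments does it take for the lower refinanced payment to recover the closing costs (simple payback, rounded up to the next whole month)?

23 months

Current payment = 102,400 × 5.5%/12 / (1 − (1+0.0045833)^−180) = $836.69.
Refinanced payment = 74,656.99 × 0.0031250 / (1 − (1+0.0031250)^−120) = $747.03.
Monthly savings = $836.69 − $747.03 = $89.66.
Break-even = $2,000.00 / $89.66 = 22.31 → 23 months.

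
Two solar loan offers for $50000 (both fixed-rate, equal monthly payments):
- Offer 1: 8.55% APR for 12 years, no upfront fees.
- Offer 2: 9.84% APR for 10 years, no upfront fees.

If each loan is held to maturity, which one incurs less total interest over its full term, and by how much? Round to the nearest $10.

Offer 1: monthly rate = 8.55%/12 = 0.0071250; payment = 50,000 × 0.0071250 / (1 − (1+0.0071250)^−144) = $556.42.
Total interest on Offer 1 = 144 × $556.42 − $50,000 = $30,124.48.
Offer 2: at 9.84% the monthly rate is 0.0082000, so the payment is 50,000 × 0.0082000 / (1 − 1.0082000^−120) = $656.33.
Total interest on Offer 2 = 120 × $656.33 − $50,000 = $28,759.60.
Offer 2 is lower by $1,364.88.

Offer 2 by $1,360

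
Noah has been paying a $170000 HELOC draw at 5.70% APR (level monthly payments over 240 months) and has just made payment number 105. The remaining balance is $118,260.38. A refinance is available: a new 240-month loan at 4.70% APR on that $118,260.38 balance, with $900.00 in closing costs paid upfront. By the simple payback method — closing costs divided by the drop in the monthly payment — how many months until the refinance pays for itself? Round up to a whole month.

Current payment = 170,000 × 5.7%/12 / (1 − (1+0.0047500)^−240) = $1,188.69.
Refinanced payment = 118,260.38 × 0.0039167 / (1 − (1+0.0039167)^−240) = $761.00.
Monthly savings = $1,188.69 − $761.00 = $427.69.
Break-even = $900.00 / $427.69 = 2.10 → 3 months.

3 months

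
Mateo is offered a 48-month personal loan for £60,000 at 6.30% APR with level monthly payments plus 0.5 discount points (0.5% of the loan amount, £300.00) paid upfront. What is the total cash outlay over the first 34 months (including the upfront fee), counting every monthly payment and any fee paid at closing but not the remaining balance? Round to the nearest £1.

Monthly rate = 6.3%/12 = 0.0052500; payment = 60,000 × 0.0052500 / (1 − (1+0.0052500)^−48) = £1,417.37.
Total outlay = 34 × £1,417.37 + £300.00 = £48,490.58.

£48,491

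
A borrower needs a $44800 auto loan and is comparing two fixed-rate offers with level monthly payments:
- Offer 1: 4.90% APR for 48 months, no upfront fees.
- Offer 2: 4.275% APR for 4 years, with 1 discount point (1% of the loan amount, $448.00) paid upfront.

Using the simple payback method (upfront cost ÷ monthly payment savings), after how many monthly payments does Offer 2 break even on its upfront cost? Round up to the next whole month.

Offer 1: monthly rate = 4.9%/12 = 0.0040833; payment = 44,800 × 0.0040833 / (1 − (1+0.0040833)^−48) = $1,029.68.
Offer 2: at 4.275% the monthly rate is 0.0035625, so the payment is 44,800 × 0.0035625 / (1 − 1.0035625^−48) = $1,017.06.
Monthly savings = $1,029.68 − $1,017.06 = $12.62.
Break-even = $448.00 / $12.62 = 35.50 → 36 months.

36 months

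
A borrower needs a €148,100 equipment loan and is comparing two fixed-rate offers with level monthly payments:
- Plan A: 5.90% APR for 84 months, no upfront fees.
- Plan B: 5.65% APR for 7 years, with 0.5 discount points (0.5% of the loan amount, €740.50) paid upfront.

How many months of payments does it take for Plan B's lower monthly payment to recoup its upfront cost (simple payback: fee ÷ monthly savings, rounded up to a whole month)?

42 months

Plan A: at 5.90% the monthly rate is 0.0049167, so the payment is 148,100 × 0.0049167 / (1 − 1.0049167^−84) = €2,156.43.
Plan B: monthly rate = 5.65%/12 = 0.0047083; payment = 148,100 × 0.0047083 / (1 − (1+0.0047083)^−84) = €2,138.76.
Monthly savings = €2,156.43 − €2,138.76 = €17.67.
Break-even = €740.50 / €17.67 = 41.91 → 42 months.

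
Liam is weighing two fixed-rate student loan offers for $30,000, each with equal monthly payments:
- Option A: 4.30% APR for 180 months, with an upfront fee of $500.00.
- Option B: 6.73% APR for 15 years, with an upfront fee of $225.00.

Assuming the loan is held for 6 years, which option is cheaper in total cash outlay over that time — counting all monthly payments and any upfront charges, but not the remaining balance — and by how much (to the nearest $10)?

Option A by $2,510

Option A: monthly rate = 4.3%/12 = 0.0035833; payment = 30,000 × 0.0035833 / (1 − (1+0.0035833)^−180) = $226.44.
Option B: at 6.73% the monthly rate is 0.0056083, so the payment is 30,000 × 0.0056083 / (1 − 1.0056083^−180) = $265.14.
Over 72 months: Option A costs 72 × $226.44 + $500.00 = $16,803.68; Option B costs 72 × $265.14 + $225.00 = $19,315.08.
Option A is cheaper by $19,315.08 − $16,803.68 = $2,511.40.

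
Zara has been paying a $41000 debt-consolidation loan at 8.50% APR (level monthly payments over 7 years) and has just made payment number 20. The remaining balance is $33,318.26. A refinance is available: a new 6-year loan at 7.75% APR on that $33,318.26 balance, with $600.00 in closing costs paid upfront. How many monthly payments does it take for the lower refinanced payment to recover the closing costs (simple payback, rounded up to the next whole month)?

9 months

Current payment = 41,000 × 8.5%/12 / (1 − (1+0.0070833)^−84) = $649.30.
Refinanced payment = 33,318.26 × 0.0064583 / (1 − (1+0.0064583)^−72) = $580.12.
Monthly savings = $649.30 − $580.12 = $69.18.
Break-even = $600.00 / $69.18 = 8.67 → 9 months.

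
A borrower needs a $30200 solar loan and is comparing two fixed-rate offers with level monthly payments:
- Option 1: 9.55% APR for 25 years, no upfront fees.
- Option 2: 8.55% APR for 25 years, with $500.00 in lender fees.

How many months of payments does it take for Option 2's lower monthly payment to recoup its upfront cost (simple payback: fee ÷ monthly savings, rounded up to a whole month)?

25 months

Option 1: monthly rate = 9.55%/12 = 0.0079583; payment = 30,200 × 0.0079583 / (1 − (1+0.0079583)^−300) = $264.91.
Option 2: at 8.55% the monthly rate is 0.0071250, so the payment is 30,200 × 0.0071250 / (1 − 1.0071250^−300) = $244.20.
Monthly savings = $264.91 − $244.20 = $20.71.
Break-even = $500.00 / $20.71 = 24.14 → 25 months.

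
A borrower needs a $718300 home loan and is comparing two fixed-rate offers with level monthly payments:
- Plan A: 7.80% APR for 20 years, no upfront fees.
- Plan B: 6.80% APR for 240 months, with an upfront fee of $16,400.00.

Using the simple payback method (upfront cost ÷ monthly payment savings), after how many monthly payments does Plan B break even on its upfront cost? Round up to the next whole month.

Plan A: monthly rate = 7.8%/12 = 0.0065000; payment = 718,300 × 0.0065000 / (1 − (1+0.0065000)^−240) = $5,919.05.
Plan B: at 6.80% the monthly rate is 0.0056667, so the payment is 718,300 × 0.0056667 / (1 − 1.0056667^−240) = $5,483.07.
Monthly savings = $5,919.05 − $5,483.07 = $435.98.
Break-even = $16,400.00 / $435.98 = 37.62 → 38 months.

38 months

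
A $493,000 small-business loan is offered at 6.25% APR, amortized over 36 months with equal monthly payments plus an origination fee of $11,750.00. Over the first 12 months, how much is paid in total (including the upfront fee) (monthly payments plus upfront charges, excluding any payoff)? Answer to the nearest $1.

Monthly rate = 6.25%/12 = 0.0052083; payment = 493,000 × 0.0052083 / (1 − (1+0.0052083)^−36) = $15,053.92.
Total outlay = 12 × $15,053.92 + $11,750.00 = $192,397.04.

$192,397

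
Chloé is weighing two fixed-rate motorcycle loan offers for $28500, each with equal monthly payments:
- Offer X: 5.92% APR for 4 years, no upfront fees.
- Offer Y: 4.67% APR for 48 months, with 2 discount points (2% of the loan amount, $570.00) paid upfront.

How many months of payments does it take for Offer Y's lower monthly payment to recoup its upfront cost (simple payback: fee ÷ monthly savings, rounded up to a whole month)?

Offer X: monthly rate = 5.92%/12 = 0.0049333; payment = 28,500 × 0.0049333 / (1 − (1+0.0049333)^−48) = $668.28.
Offer Y: monthly rate = 4.67%/12 = 0.0038917; payment = 28,500 × 0.0038917 / (1 − (1+0.0038917)^−48) = $652.08.
Monthly savings = $668.28 − $652.08 = $16.20.
Break-even = $570.00 / $16.20 = 35.19 → 36 months.

36 months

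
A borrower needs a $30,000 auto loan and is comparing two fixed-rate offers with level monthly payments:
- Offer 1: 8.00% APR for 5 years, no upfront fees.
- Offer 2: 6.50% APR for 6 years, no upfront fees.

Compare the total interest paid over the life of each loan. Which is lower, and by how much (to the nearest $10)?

Offer 1: at 8.00% the monthly rate is 0.0066667, so the payment is 30,000 × 0.0066667 / (1 − 1.0066667^−60) = $608.29.
Total interest on Offer 1 = 60 × $608.29 − $30,000 = $6,497.40.
Offer 2: at 6.50% the monthly rate is 0.0054167, so the payment is 30,000 × 0.0054167 / (1 − 1.0054167^−72) = $504.30.
Total interest on Offer 2 = 72 × $504.30 − $30,000 = $6,309.60.
Offer 2 is lower by $187.80.

Offer 2 by $190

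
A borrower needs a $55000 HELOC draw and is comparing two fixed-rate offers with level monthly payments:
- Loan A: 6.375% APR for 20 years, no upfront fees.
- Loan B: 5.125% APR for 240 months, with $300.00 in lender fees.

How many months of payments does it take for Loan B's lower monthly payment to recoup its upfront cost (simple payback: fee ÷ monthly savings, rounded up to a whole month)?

8 months

Loan A: at 6.375% the monthly rate is 0.0053125, so the payment is 55,000 × 0.0053125 / (1 − 1.0053125^−240) = $406.03.
Loan B: monthly rate = 5.125%/12 = 0.0042708; payment = 55,000 × 0.0042708 / (1 − (1+0.0042708)^−240) = $366.78.
Monthly savings = $406.03 − $366.78 = $39.25.
Break-even = $300.00 / $39.25 = 7.64 → 8 months.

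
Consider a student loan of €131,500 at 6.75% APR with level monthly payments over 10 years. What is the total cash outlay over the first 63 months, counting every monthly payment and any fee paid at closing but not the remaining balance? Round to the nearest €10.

At 6.75% the monthly rate is 0.0056250, so the payment is 131,500 × 0.0056250 / (1 − 1.0056250^−120) = €1,509.94.
Total outlay = 63 × €1,509.94 = €95,126.22.

€95,130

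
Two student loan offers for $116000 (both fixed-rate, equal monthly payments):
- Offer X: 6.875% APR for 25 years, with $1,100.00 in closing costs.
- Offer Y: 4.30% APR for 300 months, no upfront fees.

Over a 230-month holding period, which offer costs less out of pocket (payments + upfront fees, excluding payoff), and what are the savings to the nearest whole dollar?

Offer Y by $42,263

Offer X: monthly rate = 6.875%/12 = 0.0057292; payment = 116,000 × 0.0057292 / (1 − (1+0.0057292)^−300) = $810.64.
Offer Y: at 4.30% the monthly rate is 0.0035833, so the payment is 116,000 × 0.0035833 / (1 − 1.0035833^−300) = $631.67.
Over 230 months: Offer X costs 230 × $810.64 + $1,100.00 = $187,547.20; Offer Y costs 230 × $631.67 = $145,284.10.
Offer Y is cheaper by $187,547.20 − $145,284.10 = $42,263.10.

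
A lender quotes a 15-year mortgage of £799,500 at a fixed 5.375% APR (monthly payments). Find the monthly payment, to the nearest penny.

Monthly rate = 5.375%/12 = 0.0044792; payment = 799,500 × 0.0044792 / (1 − (1+0.0044792)^−180) = £6,479.67.

£6,479.67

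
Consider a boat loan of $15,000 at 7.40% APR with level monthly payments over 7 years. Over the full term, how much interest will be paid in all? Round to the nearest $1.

$4,264

At 7.40% the monthly rate is 0.0061667, so the payment is 15,000 × 0.0061667 / (1 − 1.0061667^−84) = $229.33.
Total paid = 84 × $229.33 = $19,263.72; interest = $19,263.72 − $15,000 = $4,263.72.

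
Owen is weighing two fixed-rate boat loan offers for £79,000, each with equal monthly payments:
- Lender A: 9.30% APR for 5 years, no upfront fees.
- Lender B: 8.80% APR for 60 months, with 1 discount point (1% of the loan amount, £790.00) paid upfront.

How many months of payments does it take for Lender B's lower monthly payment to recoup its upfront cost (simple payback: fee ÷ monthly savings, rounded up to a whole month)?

Lender A: monthly rate = 9.3%/12 = 0.0077500; payment = 79,000 × 0.0077500 / (1 − (1+0.0077500)^−60) = £1,651.44.
Lender B: at 8.80% the monthly rate is 0.0073333, so the payment is 79,000 × 0.0073333 / (1 − 1.0073333^−60) = £1,632.25.
Monthly savings = £1,651.44 − £1,632.25 = £19.19.
Break-even = £790.00 / £19.19 = 41.17 → 42 months.

42 months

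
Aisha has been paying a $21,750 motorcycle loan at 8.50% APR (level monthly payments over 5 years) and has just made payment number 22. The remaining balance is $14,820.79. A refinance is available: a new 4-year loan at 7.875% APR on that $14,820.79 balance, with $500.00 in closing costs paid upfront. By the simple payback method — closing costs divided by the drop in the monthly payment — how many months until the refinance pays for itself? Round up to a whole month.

Current payment = 21,750 × 8.5%/12 / (1 − (1+0.0070833)^−60) = $446.23.
Refinanced payment = 14,820.79 × 0.0065625 / (1 − (1+0.0065625)^−48) = $360.95.
Monthly savings = $446.23 − $360.95 = $85.28.
Break-even = $500.00 / $85.28 = 5.86 → 6 months.

6 months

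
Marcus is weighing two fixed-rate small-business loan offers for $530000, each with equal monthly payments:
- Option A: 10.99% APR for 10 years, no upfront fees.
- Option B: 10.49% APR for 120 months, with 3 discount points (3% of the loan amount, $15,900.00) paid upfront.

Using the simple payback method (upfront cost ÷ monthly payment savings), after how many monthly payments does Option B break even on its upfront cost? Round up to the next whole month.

107 months

Option A: monthly rate = 10.99%/12 = 0.0091583; payment = 530,000 × 0.0091583 / (1 − (1+0.0091583)^−120) = $7,297.75.
Option B: at 10.49% the monthly rate is 0.0087417, so the payment is 530,000 × 0.0087417 / (1 − 1.0087417^−120) = $7,148.59.
Monthly savings = $7,297.75 − $7,148.59 = $149.16.
Break-even = $15,900.00 / $149.16 = 106.60 → 107 months.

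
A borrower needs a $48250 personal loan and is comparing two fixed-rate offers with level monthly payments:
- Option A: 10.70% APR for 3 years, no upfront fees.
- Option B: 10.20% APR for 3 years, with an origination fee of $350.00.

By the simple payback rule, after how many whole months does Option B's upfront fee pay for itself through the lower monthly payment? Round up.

31 months

Option A: at 10.70% the monthly rate is 0.0089167, so the payment is 48,250 × 0.0089167 / (1 − 1.0089167^−36) = $1,572.80.
Option B: monthly rate = 10.2%/12 = 0.0085000; payment = 48,250 × 0.0085000 / (1 − (1+0.0085000)^−36) = $1,561.43.
Monthly savings = $1,572.80 − $1,561.43 = $11.37.
Break-even = $350.00 / $11.37 = 30.78 → 31 months.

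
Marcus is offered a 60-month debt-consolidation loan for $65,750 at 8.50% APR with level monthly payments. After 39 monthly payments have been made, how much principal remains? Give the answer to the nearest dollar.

$26,236

With monthly rate i = 8.5%/12 = 0.0070833, the balance after k of n payments is P · [(1+i)^n − (1+i)^k] / [(1+i)^n − 1].
(1+0.0070833)^60 = 1.52730060 and (1+0.0070833)^39 = 1.31689436, so the balance is 65,750 × (1.52730060 − 1.31689436) / (1.52730060 − 1) = $26,235.91.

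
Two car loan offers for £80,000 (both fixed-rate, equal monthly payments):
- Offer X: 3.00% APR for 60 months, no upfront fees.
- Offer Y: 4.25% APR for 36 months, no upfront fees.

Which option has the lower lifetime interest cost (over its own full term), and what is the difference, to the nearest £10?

Offer Y by £900

Offer X: at 3.00% the monthly rate is 0.0025000, so the payment is 80,000 × 0.0025000 / (1 − 1.0025000^−60) = £1,437.50.
Total interest on Offer X = 60 × £1,437.50 − £80,000 = £6,250.00.
Offer Y: monthly rate = 4.25%/12 = 0.0035417; payment = 80,000 × 0.0035417 / (1 − (1+0.0035417)^−36) = £2,370.83.
Total interest on Offer Y = 36 × £2,370.83 − £80,000 = £5,349.88.
Offer Y is lower by £900.12.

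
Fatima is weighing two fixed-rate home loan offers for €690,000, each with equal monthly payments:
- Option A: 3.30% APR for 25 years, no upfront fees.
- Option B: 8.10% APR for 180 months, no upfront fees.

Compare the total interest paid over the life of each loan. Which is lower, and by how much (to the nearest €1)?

Option A: monthly rate = 3.3%/12 = 0.0027500; payment = 690,000 × 0.0027500 / (1 − (1+0.0027500)^−300) = €3,380.73.
Total interest on Option A = 300 × €3,380.73 − €690,000 = €324,219.00.
Option B: at 8.10% the monthly rate is 0.0067500, so the payment is 690,000 × 0.0067500 / (1 − 1.0067500^−180) = €6,633.89.
Total interest on Option B = 180 × €6,633.89 − €690,000 = €504,100.20.
Option A is lower by €179,881.20.

Option A by €179,881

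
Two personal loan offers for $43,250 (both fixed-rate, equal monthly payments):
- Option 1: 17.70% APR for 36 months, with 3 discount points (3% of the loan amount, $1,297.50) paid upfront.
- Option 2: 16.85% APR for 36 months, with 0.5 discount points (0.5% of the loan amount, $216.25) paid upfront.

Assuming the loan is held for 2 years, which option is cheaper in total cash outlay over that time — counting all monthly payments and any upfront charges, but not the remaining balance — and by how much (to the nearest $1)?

Option 1: monthly rate = 17.7%/12 = 0.0147500; payment = 43,250 × 0.0147500 / (1 − (1+0.0147500)^−36) = $1,557.09.
Option 2: monthly rate = 16.85%/12 = 0.0140417; payment = 43,250 × 0.0140417 / (1 − (1+0.0140417)^−36) = $1,538.75.
Over 24 months: Option 1 costs 24 × $1,557.09 + $1,297.50 = $38,667.66; Option 2 costs 24 × $1,538.75 + $216.25 = $37,146.25.
Option 2 is cheaper by $38,667.66 − $37,146.25 = $1,521.41.

Option 2 by $1,521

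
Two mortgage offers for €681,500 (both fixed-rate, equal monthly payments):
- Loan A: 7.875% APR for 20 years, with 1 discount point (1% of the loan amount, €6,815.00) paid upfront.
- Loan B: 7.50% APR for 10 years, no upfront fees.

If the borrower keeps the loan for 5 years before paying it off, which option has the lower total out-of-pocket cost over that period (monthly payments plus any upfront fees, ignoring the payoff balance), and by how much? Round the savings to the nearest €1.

Loan A: monthly rate = 7.875%/12 = 0.0065625; payment = 681,500 × 0.0065625 / (1 − (1+0.0065625)^−240) = €5,647.44.
Loan B: at 7.50% the monthly rate is 0.0062500, so the payment is 681,500 × 0.0062500 / (1 − 1.0062500^−120) = €8,089.53.
Over 60 months: Loan A costs 60 × €5,647.44 + €6,815.00 = €345,661.40; Loan B costs 60 × €8,089.53 = €485,371.80.
Loan A is cheaper by €485,371.80 − €345,661.40 = €139,710.40.

Loan A by €139,710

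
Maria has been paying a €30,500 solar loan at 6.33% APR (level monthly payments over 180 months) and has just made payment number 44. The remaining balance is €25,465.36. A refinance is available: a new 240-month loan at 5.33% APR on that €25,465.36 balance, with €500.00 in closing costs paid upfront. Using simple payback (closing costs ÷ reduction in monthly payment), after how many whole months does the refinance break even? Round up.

6 months

Current payment = 30,500 × 6.33%/12 / (1 − (1+0.0052750)^−180) = €262.85.
Refinanced payment = 25,465.36 × 0.0044417 / (1 − (1+0.0044417)^−240) = €172.74.
Monthly savings = €262.85 − €172.74 = €90.11.
Break-even = €500.00 / €90.11 = 5.55 → 6 months.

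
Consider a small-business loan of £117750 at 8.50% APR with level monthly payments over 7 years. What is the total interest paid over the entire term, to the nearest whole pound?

At 8.50% the monthly rate is 0.0070833, so the payment is 117,750 × 0.0070833 / (1 − 1.0070833^−84) = £1,864.75.
Total paid = 84 × £1,864.75 = £156,639.00; interest = £156,639.00 − £117,750 = £38,889.00.

£38,889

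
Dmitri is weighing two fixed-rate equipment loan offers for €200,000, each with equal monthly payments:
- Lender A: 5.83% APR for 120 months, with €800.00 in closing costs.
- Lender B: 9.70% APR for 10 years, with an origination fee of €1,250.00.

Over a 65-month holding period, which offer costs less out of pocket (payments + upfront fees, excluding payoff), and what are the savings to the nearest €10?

Lender A by €26,870

Lender A: at 5.83% the monthly rate is 0.0048583, so the payment is 200,000 × 0.0048583 / (1 − 1.0048583^−120) = €2,203.37.
Lender B: at 9.70% the monthly rate is 0.0080833, so the payment is 200,000 × 0.0080833 / (1 − 1.0080833^−120) = €2,609.90.
Over 65 months: Lender A costs 65 × €2,203.37 + €800.00 = €144,019.05; Lender B costs 65 × €2,609.90 + €1,250.00 = €170,893.50.
Lender A is cheaper by €170,893.50 − €144,019.05 = €26,874.45.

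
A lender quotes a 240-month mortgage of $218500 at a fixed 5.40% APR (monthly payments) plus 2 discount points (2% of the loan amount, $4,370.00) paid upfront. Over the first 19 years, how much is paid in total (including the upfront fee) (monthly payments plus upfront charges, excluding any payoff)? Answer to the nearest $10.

$344,250

At 5.40% the monthly rate is 0.0045000, so the payment is 218,500 × 0.0045000 / (1 − 1.0045000^−240) = $1,490.72.
Total outlay = 228 × $1,490.72 + $4,370.00 = $344,254.16.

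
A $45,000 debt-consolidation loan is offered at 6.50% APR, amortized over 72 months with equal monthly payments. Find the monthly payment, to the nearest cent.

$756.45

Monthly rate = 6.5%/12 = 0.0054167; payment = 45,000 × 0.0054167 / (1 − (1+0.0054167)^−72) = $756.45.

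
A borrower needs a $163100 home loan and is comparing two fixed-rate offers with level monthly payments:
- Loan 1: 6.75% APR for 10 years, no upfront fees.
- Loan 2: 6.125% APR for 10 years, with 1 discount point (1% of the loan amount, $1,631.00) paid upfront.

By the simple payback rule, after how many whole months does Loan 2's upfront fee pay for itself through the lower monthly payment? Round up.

Loan 1: at 6.75% the monthly rate is 0.0056250, so the payment is 163,100 × 0.0056250 / (1 − 1.0056250^−120) = $1,872.78.
Loan 2: at 6.125% the monthly rate is 0.0051042, so the payment is 163,100 × 0.0051042 / (1 − 1.0051042^−120) = $1,821.00.
Monthly savings = $1,872.78 − $1,821.00 = $51.78.
Break-even = $1,631.00 / $51.78 = 31.50 → 32 months.

32 months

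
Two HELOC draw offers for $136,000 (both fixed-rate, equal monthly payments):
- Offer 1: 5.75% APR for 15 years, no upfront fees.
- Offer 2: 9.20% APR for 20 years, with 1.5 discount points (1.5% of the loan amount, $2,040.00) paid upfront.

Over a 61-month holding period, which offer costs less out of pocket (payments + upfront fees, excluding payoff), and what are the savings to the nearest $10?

Offer 1 by $8,860

Offer 1: at 5.75% the monthly rate is 0.0047917, so the payment is 136,000 × 0.0047917 / (1 − 1.0047917^−180) = $1,129.36.
Offer 2: monthly rate = 9.2%/12 = 0.0076667; payment = 136,000 × 0.0076667 / (1 − (1+0.0076667)^−240) = $1,241.18.
Over 61 months: Offer 1 costs 61 × $1,129.36 = $68,890.96; Offer 2 costs 61 × $1,241.18 + $2,040.00 = $77,751.98.
Offer 1 is cheaper by $77,751.98 − $68,890.96 = $8,861.02.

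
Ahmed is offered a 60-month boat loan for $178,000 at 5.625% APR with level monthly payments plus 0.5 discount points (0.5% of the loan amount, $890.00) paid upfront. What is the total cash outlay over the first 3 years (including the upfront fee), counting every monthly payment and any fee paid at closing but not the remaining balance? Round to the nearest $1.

$123,660

Monthly rate = 5.625%/12 = 0.0046875; payment = 178,000 × 0.0046875 / (1 − (1+0.0046875)^−60) = $3,410.29.
Total outlay = 36 × $3,410.29 + $890.00 = $123,660.44.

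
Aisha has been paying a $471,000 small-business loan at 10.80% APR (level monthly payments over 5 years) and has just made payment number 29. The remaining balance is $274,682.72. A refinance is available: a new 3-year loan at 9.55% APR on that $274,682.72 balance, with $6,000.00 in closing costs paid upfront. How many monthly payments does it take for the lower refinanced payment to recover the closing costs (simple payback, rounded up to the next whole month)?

Current payment = 471,000 × 10.8%/12 / (1 − (1+0.0090000)^−60) = $10,193.77.
Refinanced payment = 274,682.72 × 0.0079583 / (1 − (1+0.0079583)^−36) = $8,805.32.
Monthly savings = $10,193.77 − $8,805.32 = $1,388.45.
Break-even = $6,000.00 / $1,388.45 = 4.32 → 5 months.

5 months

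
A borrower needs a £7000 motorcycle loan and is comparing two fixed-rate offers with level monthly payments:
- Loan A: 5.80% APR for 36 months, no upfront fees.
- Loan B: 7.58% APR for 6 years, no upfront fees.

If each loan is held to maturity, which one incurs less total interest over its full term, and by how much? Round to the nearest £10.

Loan A by £1,090

Loan A: monthly rate = 5.8%/12 = 0.0048333; payment = 7,000 × 0.0048333 / (1 − (1+0.0048333)^−36) = £212.32.
Total interest on Loan A = 36 × £212.32 − £7,000 = £643.52.
Loan B: monthly rate = 7.58%/12 = 0.0063167; payment = 7,000 × 0.0063167 / (1 − (1+0.0063167)^−72) = £121.30.
Total interest on Loan B = 72 × £121.30 − £7,000 = £1,733.60.
Loan A is lower by £1,090.08.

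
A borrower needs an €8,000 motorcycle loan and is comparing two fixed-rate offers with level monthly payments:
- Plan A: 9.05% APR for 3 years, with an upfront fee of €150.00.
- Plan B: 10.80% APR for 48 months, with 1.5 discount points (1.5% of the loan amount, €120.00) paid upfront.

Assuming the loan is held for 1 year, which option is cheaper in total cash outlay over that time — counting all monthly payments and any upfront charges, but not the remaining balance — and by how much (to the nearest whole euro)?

Plan A: at 9.05% the monthly rate is 0.0075417, so the payment is 8,000 × 0.0075417 / (1 − 1.0075417^−36) = €254.58.
Plan B: monthly rate = 10.8%/12 = 0.0090000; payment = 8,000 × 0.0090000 / (1 − (1+0.0090000)^−48) = €205.99.
Over 12 months: Plan A costs 12 × €254.58 + €150.00 = €3,204.96; Plan B costs 12 × €205.99 + €120.00 = €2,591.88.
Plan B is cheaper by €3,204.96 − €2,591.88 = €613.08.

Plan B by €613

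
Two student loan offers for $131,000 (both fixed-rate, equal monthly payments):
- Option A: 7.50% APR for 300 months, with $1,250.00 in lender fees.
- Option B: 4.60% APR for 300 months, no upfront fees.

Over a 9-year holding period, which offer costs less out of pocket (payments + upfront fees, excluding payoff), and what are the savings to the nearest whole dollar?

Option B by $26,358

Option A: monthly rate = 7.5%/12 = 0.0062500; payment = 131,000 × 0.0062500 / (1 − (1+0.0062500)^−300) = $968.08.
Option B: at 4.60% the monthly rate is 0.0038333, so the payment is 131,000 × 0.0038333 / (1 − 1.0038333^−300) = $735.60.
Over 108 months: Option A costs 108 × $968.08 + $1,250.00 = $105,802.64; Option B costs 108 × $735.60 = $79,444.80.
Option B is cheaper by $105,802.64 − $79,444.80 = $26,357.84.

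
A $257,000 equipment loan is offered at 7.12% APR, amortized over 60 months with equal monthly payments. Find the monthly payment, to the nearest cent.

$5,103.47

Monthly rate = 7.12%/12 = 0.0059333; payment = 257,000 × 0.0059333 / (1 − (1+0.0059333)^−60) = $5,103.47.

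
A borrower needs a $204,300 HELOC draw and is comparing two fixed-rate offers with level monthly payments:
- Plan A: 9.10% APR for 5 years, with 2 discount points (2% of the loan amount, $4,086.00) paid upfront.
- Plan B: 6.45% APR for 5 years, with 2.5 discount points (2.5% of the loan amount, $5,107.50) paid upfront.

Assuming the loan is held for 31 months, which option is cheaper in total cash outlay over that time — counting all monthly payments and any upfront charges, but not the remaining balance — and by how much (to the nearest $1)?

Plan A: monthly rate = 9.1%/12 = 0.0075833; payment = 204,300 × 0.0075833 / (1 − (1+0.0075833)^−60) = $4,250.85.
Plan B: at 6.45% the monthly rate is 0.0053750, so the payment is 204,300 × 0.0053750 / (1 − 1.0053750^−60) = $3,992.58.
Over 31 months: Plan A costs 31 × $4,250.85 + $4,086.00 = $135,862.35; Plan B costs 31 × $3,992.58 + $5,107.50 = $128,877.48.
Plan B is cheaper by $135,862.35 − $128,877.48 = $6,984.87.

Plan B by $6,985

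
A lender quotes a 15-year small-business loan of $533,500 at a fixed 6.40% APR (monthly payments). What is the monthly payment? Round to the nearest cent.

Monthly rate = 6.4%/12 = 0.0053333; payment = 533,500 × 0.0053333 / (1 − (1+0.0053333)^−180) = $4,618.08.

$4,618.08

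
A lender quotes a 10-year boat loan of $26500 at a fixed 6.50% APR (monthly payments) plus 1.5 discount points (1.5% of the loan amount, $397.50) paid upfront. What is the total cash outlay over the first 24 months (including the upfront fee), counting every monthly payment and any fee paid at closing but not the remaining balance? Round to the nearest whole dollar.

Monthly rate = 6.5%/12 = 0.0054167; payment = 26,500 × 0.0054167 / (1 − (1+0.0054167)^−120) = $300.90.
Total outlay = 24 × $300.90 + $397.50 = $7,619.10.

$7,619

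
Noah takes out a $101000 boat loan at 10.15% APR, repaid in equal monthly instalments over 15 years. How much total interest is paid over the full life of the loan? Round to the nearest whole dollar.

$96,035

At 10.15% the monthly rate is 0.0084583, so the payment is 101,000 × 0.0084583 / (1 − 1.0084583^−180) = $1,094.64.
Total paid = 180 × $1,094.64 = $197,035.20; interest = $197,035.20 − $101,000 = $96,035.20.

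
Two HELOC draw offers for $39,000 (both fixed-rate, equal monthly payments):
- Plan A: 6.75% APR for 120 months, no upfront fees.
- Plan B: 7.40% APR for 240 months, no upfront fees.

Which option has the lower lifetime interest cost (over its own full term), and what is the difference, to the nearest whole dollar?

Plan A by $21,095

Plan A: at 6.75% the monthly rate is 0.0056250, so the payment is 39,000 × 0.0056250 / (1 − 1.0056250^−120) = $447.81.
Total interest on Plan A = 120 × $447.81 − $39,000 = $14,737.20.
Plan B: at 7.40% the monthly rate is 0.0061667, so the payment is 39,000 × 0.0061667 / (1 − 1.0061667^−240) = $311.80.
Total interest on Plan B = 240 × $311.80 − $39,000 = $35,832.00.
Plan A is lower by $21,094.80.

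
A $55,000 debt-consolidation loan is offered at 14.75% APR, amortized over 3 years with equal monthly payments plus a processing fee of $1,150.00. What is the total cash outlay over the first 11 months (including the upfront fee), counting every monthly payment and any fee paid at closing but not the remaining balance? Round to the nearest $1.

Monthly rate = 14.75%/12 = 0.0122917; payment = 55,000 × 0.0122917 / (1 − (1+0.0122917)^−36) = $1,899.87.
Total outlay = 11 × $1,899.87 + $1,150.00 = $22,048.57.

$22,049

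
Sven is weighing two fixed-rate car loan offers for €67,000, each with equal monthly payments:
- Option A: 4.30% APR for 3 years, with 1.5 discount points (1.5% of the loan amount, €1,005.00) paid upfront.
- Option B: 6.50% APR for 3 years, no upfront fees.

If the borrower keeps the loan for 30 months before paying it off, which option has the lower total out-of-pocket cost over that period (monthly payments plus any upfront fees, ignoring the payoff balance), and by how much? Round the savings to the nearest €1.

Option A: monthly rate = 4.3%/12 = 0.0035833; payment = 67,000 × 0.0035833 / (1 − (1+0.0035833)^−36) = €1,987.06.
Option B: monthly rate = 6.5%/12 = 0.0054167; payment = 67,000 × 0.0054167 / (1 − (1+0.0054167)^−36) = €2,053.48.
Over 30 months: Option A costs 30 × €1,987.06 + €1,005.00 = €60,616.80; Option B costs 30 × €2,053.48 = €61,604.40.
Option A is cheaper by €61,604.40 − €60,616.80 = €987.60.

Option A by €988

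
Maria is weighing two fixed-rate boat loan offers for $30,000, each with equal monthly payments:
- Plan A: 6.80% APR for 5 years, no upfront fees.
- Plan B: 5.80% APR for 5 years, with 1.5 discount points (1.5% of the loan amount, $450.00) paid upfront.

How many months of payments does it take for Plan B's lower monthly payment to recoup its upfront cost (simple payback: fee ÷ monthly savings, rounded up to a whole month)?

Plan A: monthly rate = 6.8%/12 = 0.0056667; payment = 30,000 × 0.0056667 / (1 − (1+0.0056667)^−60) = $591.21.
Plan B: at 5.80% the monthly rate is 0.0048333, so the payment is 30,000 × 0.0048333 / (1 − 1.0048333^−60) = $577.20.
Monthly savings = $591.21 − $577.20 = $14.01.
Break-even = $450.00 / $14.01 = 32.12 → 33 months.

33 months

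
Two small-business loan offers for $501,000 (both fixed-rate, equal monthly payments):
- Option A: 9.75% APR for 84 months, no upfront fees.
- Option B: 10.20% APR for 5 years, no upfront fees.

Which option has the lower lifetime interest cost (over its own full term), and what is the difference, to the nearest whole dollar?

Option B by $51,572

Option A: at 9.75% the monthly rate is 0.0081250, so the payment is 501,000 × 0.0081250 / (1 − 1.0081250^−84) = $8,252.62.
Total interest on Option A = 84 × $8,252.62 − $501,000 = $192,220.08.
Option B: monthly rate = 10.2%/12 = 0.0085000; payment = 501,000 × 0.0085000 / (1 − (1+0.0085000)^−60) = $10,694.14.
Total interest on Option B = 60 × $10,694.14 − $501,000 = $140,648.40.
Option B is lower by $51,571.68.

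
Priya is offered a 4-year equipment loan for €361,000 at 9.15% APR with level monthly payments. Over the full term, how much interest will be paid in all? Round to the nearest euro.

€71,443

Monthly rate = 9.15%/12 = 0.0076250; payment = 361,000 × 0.0076250 / (1 − (1+0.0076250)^−48) = €9,009.23.
Total paid = 48 × €9,009.23 = €432,443.04; interest = €432,443.04 − €361,000 = €71,443.04.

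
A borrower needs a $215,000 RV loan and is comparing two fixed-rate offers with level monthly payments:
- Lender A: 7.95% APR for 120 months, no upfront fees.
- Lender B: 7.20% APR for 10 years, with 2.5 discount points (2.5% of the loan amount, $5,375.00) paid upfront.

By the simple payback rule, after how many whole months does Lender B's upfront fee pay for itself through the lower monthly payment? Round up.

Lender A: at 7.95% the monthly rate is 0.0066250, so the payment is 215,000 × 0.0066250 / (1 − 1.0066250^−120) = $2,602.87.
Lender B: at 7.20% the monthly rate is 0.0060000, so the payment is 215,000 × 0.0060000 / (1 − 1.0060000^−120) = $2,518.55.
Monthly savings = $2,602.87 − $2,518.55 = $84.32.
Break-even = $5,375.00 / $84.32 = 63.75 → 64 months.

64 months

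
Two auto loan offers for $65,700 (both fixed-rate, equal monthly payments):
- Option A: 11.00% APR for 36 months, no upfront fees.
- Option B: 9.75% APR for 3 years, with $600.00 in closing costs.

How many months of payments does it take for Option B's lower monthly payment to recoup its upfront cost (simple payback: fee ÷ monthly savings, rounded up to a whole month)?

16 months

Option A: at 11.00% the monthly rate is 0.0091667, so the payment is 65,700 × 0.0091667 / (1 − 1.0091667^−36) = $2,150.93.
Option B: monthly rate = 9.75%/12 = 0.0081250; payment = 65,700 × 0.0081250 / (1 − (1+0.0081250)^−36) = $2,112.25.
Monthly savings = $2,150.93 − $2,112.25 = $38.68.
Break-even = $600.00 / $38.68 = 15.51 → 16 months.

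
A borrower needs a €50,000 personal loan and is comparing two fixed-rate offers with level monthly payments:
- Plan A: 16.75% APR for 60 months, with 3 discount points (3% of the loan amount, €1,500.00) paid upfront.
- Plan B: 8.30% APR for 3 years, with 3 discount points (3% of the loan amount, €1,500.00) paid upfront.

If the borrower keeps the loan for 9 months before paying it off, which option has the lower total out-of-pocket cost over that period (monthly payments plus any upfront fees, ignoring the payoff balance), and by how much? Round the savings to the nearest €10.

Plan A: monthly rate = 16.75%/12 = 0.0139583; payment = 50,000 × 0.0139583 / (1 − (1+0.0139583)^−60) = €1,235.92.
Plan B: monthly rate = 8.3%/12 = 0.0069167; payment = 50,000 × 0.0069167 / (1 − (1+0.0069167)^−36) = €1,573.75.
Over 9 months: Plan A costs 9 × €1,235.92 + €1,500.00 = €12,623.28; Plan B costs 9 × €1,573.75 + €1,500.00 = €15,663.75.
Plan A is cheaper by €15,663.75 − €12,623.28 = €3,040.47.

Plan A by €3,040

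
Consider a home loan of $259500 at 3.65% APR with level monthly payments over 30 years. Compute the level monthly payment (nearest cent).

$1,187.11

Monthly rate = 3.65%/12 = 0.0030417; payment = 259,500 × 0.0030417 / (1 − (1+0.0030417)^−360) = $1,187.11.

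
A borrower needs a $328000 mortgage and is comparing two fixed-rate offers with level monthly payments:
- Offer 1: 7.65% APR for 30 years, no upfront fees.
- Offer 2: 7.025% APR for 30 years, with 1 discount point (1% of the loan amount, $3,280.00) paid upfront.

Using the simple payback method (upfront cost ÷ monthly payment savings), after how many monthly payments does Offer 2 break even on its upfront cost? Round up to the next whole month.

Offer 1: at 7.65% the monthly rate is 0.0063750, so the payment is 328,000 × 0.0063750 / (1 − 1.0063750^−360) = $2,327.21.
Offer 2: at 7.025% the monthly rate is 0.0058542, so the payment is 328,000 × 0.0058542 / (1 − 1.0058542^−360) = $2,187.70.
Monthly savings = $2,327.21 − $2,187.70 = $139.51.
Break-even = $3,280.00 / $139.51 = 23.51 → 24 months.

24 months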